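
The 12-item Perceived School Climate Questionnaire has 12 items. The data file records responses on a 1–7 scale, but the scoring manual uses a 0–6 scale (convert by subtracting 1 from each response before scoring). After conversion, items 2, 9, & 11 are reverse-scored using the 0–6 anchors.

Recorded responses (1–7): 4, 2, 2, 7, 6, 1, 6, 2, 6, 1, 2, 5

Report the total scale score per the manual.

Convert to 0–6: 3, 1, 1, 6, 5, 0, 5, 1, 5, 0, 1, 4
Reverse-coded (reversed = (0+6) − raw = 6 − raw):
  item 2: 6 − 1 = 5
  item 9: 6 − 5 = 1
  item 11: 6 − 1 = 5
Scored: 3, 5, 1, 6, 5, 0, 5, 1, 1, 0, 5, 4
Total = 36

36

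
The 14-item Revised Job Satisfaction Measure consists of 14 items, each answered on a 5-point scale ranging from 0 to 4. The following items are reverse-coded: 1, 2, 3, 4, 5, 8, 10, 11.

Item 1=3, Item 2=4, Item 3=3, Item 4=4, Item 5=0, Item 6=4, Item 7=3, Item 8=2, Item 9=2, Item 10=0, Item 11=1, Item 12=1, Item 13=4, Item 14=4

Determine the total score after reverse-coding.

Raw sum = 35. Reverse-coded items: 1, 2, 3, 4, 5, 8, 10, 11; their raw sum = 17.
Each reversal replaces raw with 4 − raw, changing the total by 4 − 2·raw per item.
Total = 35 + 8·4 − 2·17 = 35 + 32 − 34 = 33

33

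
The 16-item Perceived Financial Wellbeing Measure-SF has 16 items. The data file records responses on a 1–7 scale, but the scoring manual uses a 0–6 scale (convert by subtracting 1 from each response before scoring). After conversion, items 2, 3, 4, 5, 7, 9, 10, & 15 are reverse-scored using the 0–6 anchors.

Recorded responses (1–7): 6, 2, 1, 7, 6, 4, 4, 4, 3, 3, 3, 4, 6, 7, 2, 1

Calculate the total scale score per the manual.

Convert to 0–6: 5, 1, 0, 6, 5, 3, 3, 3, 2, 2, 2, 3, 5, 6, 1, 0
Reverse-coded (reverse-coded value = 6 − response):
  item 2: 6 − 1 = 5
  item 3: 6 − 0 = 6
  item 4: 6 − 6 = 0
  item 5: 6 − 5 = 1
  item 7: 6 − 3 = 3
  item 9: 6 − 2 = 4
  item 10: 6 − 2 = 4
  item 15: 6 − 1 = 5
Scored: 5, 5, 6, 0, 1, 3, 3, 3, 4, 4, 2, 3, 5, 6, 5, 0
Total = 55

55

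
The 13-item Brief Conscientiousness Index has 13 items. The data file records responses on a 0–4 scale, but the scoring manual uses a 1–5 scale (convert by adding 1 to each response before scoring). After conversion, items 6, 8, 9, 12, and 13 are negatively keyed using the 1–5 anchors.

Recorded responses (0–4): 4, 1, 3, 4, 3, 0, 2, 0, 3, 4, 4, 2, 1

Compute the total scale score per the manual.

52

Convert to 1–5: 5, 2, 4, 5, 4, 1, 3, 1, 4, 5, 5, 3, 2
Reverse-coded (reversed = (1+5) − raw = 6 − raw):
  item 6: 6 − 1 = 5
  item 8: 6 − 1 = 5
  item 9: 6 − 4 = 2
  item 12: 6 − 3 = 3
  item 13: 6 − 2 = 4
Scored: 5, 2, 4, 5, 4, 5, 3, 5, 2, 5, 5, 3, 4
Total = 52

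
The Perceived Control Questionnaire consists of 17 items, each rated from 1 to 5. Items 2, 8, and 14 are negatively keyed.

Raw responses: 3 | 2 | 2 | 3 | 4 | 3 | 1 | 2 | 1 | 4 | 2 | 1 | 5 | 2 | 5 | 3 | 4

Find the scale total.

53

Negatively keyed items use 6 − raw:
  item 2: 6 − 2 = 4
  item 8: 6 − 2 = 4
  item 14: 6 − 2 = 4
Scored responses: 3, 4, 2, 3, 4, 3, 1, 4, 1, 4, 2, 1, 5, 4, 5, 3, 4
Total = 3 + 4 + 2 + 3 + 4 + 3 + 1 + 4 + 1 + 4 + 2 + 1 + 5 + 4 + 5 + 3 + 4 = 53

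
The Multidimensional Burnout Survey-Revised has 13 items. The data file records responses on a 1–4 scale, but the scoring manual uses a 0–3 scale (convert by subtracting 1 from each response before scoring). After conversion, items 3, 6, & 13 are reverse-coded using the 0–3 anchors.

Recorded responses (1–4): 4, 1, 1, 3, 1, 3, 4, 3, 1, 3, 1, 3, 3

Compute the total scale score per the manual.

19

Convert to 0–3: 3, 0, 0, 2, 0, 2, 3, 2, 0, 2, 0, 2, 2
Reverse-coded (on a 0–3 scale, reversed = 3 − raw):
  item 3: 3 − 0 = 3
  item 6: 3 − 2 = 1
  item 13: 3 − 2 = 1
Scored: 3, 0, 3, 2, 0, 1, 3, 2, 0, 2, 0, 2, 1
Total = 19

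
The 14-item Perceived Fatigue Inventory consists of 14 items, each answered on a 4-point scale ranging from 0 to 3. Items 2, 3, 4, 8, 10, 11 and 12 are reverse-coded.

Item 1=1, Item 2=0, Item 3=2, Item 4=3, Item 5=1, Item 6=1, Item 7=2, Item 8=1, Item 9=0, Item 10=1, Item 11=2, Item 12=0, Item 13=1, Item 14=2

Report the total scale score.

Reverse-coded items (on a 0–3 scale, reversed = 3 − raw):
  item 2: 3 − 0 = 3
  item 3: 3 − 2 = 1
  item 4: 3 − 3 = 0
  item 8: 3 − 1 = 2
  item 10: 3 − 1 = 2
  item 11: 3 − 2 = 1
  item 12: 3 − 0 = 3
Scored items: 1, 3, 1, 0, 1, 1, 2, 2, 0, 2, 1, 3, 1, 2
Total = 1 + 3 + 1 + 0 + 1 + 1 + 2 + 2 + 0 + 2 + 1 + 3 + 1 + 2 = 20

20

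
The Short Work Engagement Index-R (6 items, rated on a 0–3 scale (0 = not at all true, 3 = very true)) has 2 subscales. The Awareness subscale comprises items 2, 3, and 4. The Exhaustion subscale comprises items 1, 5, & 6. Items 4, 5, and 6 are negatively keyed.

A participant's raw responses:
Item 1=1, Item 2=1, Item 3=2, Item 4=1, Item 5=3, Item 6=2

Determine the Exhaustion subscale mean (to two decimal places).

Exhaustion items: 1, 5, 6.
Of these, items 5 & 6 are negatively keyed; reverse-coded value = 3 − response.
  item 1: 1
  item 5: 3 − 3 = 0
  item 6: 3 − 2 = 1
Sum = 1 + 0 + 1 = 2
Mean = 2 / 3 = 0.67

0.67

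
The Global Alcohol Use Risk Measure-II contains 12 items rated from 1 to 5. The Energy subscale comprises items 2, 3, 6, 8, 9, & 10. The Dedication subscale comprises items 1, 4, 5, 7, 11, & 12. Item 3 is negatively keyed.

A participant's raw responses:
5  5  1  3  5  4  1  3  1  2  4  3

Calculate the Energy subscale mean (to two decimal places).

3.33

Energy items: 2, 3, 6, 8, 9, 10.
Of these, item 3 is negatively keyed; reversed = (1+5) − raw = 6 − raw.
  item 2: 5
  item 3: 6 − 1 = 5
  item 6: 4
  item 8: 3
  item 9: 1
  item 10: 2
Sum = 5 + 5 + 4 + 3 + 1 + 2 = 20
Mean = 20 / 6 = 3.33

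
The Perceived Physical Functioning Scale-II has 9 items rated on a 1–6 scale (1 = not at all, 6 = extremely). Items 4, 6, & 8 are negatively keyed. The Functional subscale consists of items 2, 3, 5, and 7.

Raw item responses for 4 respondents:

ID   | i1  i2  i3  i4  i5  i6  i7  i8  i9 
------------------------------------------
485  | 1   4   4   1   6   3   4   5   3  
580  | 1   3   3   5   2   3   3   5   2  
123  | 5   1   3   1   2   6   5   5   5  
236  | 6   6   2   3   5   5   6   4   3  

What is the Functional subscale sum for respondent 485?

Respondent 485 raw: 1, 4, 4, 1, 6, 3, 4, 5, 3.
Functional items: 2, 3, 5, 7.
Reverse-coded (on a 1–6 scale, reversed = 7 − raw):
  item 2: 4
  item 3: 4
  item 5: 6
  item 7: 4
Sum = 4 + 4 + 6 + 4 = 18

18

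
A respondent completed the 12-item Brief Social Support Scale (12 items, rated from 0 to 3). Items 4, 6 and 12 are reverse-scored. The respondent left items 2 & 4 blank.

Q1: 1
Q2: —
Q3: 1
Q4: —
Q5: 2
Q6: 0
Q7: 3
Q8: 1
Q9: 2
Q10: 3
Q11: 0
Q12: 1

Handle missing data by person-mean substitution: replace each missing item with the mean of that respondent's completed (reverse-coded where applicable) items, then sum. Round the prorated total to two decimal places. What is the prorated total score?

21.60

Reverse-coded (reversed = (0+3) − raw = 3 − raw):
  item 6: 3 − 0 = 3
  item 12: 3 − 1 = 2
Completed scored items (10 of 12): 1, 1, 2, 3, 3, 1, 2, 3, 0, 2; sum = 18.
Person mean = 18 / 10 ≈ 1.8000
Prorated total = (18 / 10) × 12 = 21.60 (to 2 dp)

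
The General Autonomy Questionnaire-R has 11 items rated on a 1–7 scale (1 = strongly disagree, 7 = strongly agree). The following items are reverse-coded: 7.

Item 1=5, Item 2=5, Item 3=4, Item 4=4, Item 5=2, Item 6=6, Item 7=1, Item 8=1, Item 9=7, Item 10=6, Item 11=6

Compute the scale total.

Apply reverse scoring (reversed = (1+7) − raw = 8 − raw):
  item 7: 8 − 1 = 7
Scored responses: 5, 5, 4, 4, 2, 6, 7, 1, 7, 6, 6
Total = 5 + 5 + 4 + 4 + 2 + 6 + 7 + 1 + 7 + 6 + 6 = 53

53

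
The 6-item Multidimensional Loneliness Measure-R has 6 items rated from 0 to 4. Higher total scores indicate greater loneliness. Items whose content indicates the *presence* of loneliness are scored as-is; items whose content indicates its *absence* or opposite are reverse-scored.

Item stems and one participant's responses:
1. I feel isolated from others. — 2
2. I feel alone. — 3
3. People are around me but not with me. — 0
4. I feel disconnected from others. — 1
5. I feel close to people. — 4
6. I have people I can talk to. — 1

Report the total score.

Items 5, 6 describe the absence/opposite of loneliness → reverse-score.
on a 0–4 scale, reversed = 4 − raw.
  item 1: 2
  item 2: 3
  item 3: 0
  item 4: 1
  item 5: 4 − 4 = 0
  item 6: 4 − 1 = 3
Total = 2 + 3 + 0 + 1 + 0 + 3 = 9

9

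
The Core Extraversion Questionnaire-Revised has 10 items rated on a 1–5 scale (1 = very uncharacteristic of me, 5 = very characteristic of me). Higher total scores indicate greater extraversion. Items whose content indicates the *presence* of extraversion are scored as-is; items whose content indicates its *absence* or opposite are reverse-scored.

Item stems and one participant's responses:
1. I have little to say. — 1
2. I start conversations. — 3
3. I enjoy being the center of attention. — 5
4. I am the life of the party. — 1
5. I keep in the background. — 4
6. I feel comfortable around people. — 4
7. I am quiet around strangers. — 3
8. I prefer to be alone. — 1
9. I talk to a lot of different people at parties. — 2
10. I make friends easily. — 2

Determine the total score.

Items 1, 5, 7, 8 describe the absence/opposite of extraversion → reverse-score.
on a 1–5 scale, reversed = 6 − raw.
  item 1: 6 − 1 = 5
  item 2: 3
  item 3: 5
  item 4: 1
  item 5: 6 − 4 = 2
  item 6: 4
  item 7: 6 − 3 = 3
  item 8: 6 − 1 = 5
  item 9: 2
  item 10: 2
Total = 5 + 3 + 5 + 1 + 2 + 4 + 3 + 5 + 2 + 2 = 32

32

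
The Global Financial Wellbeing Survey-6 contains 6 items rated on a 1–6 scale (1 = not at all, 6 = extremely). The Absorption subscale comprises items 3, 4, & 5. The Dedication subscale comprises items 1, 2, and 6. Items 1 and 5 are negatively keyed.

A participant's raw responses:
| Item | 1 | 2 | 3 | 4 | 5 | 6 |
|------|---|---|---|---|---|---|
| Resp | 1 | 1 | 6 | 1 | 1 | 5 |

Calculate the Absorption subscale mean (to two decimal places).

4.33

Absorption items: 3, 4, 5.
Of these, item 5 is negatively keyed; reversed = (1+6) − raw = 7 − raw.
  item 3: 6
  item 4: 1
  item 5: 7 − 1 = 6
Sum = 6 + 1 + 6 = 13
Mean = 13 / 3 = 4.33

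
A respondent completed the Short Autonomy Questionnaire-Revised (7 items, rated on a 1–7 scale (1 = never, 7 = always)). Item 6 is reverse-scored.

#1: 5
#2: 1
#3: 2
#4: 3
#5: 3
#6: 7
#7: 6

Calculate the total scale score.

Reverse-coded items (on a 1–7 scale, reversed = 8 − raw):
  item 6: 8 − 7 = 1
Scored responses: 5, 1, 2, 3, 3, 1, 6
Total = 5 + 1 + 2 + 3 + 3 + 1 + 6 = 21

21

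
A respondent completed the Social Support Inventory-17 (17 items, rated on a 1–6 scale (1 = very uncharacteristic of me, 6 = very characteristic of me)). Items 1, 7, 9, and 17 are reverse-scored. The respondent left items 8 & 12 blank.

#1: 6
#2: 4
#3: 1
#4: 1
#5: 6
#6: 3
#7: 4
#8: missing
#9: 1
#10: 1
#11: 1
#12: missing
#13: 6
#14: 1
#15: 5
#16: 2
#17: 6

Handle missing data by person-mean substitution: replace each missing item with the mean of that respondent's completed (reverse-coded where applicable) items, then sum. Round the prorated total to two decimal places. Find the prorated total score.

47.60

Reverse-coded (on a 1–6 scale, reversed = 7 − raw):
  item 1: 7 − 6 = 1
  item 7: 7 − 4 = 3
  item 9: 7 − 1 = 6
  item 17: 7 − 6 = 1
Completed scored items (15 of 17): 1, 4, 1, 1, 6, 3, 3, 6, 1, 1, 6, 1, 5, 2, 1; sum = 42.
Person mean = 42 / 15 ≈ 2.8000
Prorated total = (42 / 15) × 17 = 47.60 (to 2 dp)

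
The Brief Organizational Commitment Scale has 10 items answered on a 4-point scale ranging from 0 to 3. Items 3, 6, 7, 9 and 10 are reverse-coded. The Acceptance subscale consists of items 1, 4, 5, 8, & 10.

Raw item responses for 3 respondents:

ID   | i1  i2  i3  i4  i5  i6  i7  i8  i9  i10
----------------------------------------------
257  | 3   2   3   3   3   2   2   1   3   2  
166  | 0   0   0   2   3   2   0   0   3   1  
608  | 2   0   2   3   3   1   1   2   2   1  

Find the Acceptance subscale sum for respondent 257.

11

Respondent 257 raw: 3, 2, 3, 3, 3, 2, 2, 1, 3, 2.
Acceptance items: 1, 4, 5, 8, 10.
Reverse-coded (on a 0–3 scale, reversed = 3 − raw):
  item 1: 3
  item 4: 3
  item 5: 3
  item 8: 1
  item 10: 3 − 2 = 1
Sum = 3 + 3 + 3 + 1 + 1 = 11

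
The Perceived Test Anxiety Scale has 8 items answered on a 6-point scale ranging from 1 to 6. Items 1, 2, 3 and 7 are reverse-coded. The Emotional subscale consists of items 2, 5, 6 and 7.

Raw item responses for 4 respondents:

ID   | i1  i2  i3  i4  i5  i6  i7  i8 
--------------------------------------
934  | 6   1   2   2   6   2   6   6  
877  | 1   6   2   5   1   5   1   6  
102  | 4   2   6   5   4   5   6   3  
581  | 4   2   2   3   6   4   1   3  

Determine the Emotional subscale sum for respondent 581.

Respondent 581 raw: 4, 2, 2, 3, 6, 4, 1, 3.
Emotional items: 2, 5, 6, 7.
Reverse-coded (reversed = (1+6) − raw = 7 − raw):
  item 2: 7 − 2 = 5
  item 5: 6
  item 6: 4
  item 7: 7 − 1 = 6
Sum = 5 + 6 + 4 + 6 = 21

21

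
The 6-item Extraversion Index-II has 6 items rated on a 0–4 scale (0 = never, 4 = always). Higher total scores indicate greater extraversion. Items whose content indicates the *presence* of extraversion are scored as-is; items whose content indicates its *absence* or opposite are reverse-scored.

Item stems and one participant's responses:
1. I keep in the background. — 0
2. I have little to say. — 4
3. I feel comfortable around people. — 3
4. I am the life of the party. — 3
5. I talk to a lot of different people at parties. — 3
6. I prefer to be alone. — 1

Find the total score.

16

Items 1, 2, 6 describe the absence/opposite of extraversion → reverse-score.
reverse-coded value = 4 − response.
  item 1: 4 − 0 = 4
  item 2: 4 − 4 = 0
  item 3: 3
  item 4: 3
  item 5: 3
  item 6: 4 − 1 = 3
Total = 4 + 0 + 3 + 3 + 3 + 3 = 16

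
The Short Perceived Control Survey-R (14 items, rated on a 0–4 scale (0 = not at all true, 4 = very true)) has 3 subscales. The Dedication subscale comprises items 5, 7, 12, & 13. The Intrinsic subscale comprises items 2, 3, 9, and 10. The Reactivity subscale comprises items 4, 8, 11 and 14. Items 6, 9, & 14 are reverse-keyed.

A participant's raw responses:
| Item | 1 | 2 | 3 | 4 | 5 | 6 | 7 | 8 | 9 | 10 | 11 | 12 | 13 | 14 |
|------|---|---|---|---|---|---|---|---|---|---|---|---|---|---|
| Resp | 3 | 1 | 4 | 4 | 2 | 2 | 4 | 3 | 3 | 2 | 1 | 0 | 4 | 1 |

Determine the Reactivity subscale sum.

Reactivity items: 4, 8, 11, 14.
Of these, item 14 is reverse-keyed; on a 0–4 scale, reversed = 4 − raw.
  item 4: 4
  item 8: 3
  item 11: 1
  item 14: 4 − 1 = 3
Sum = 4 + 3 + 1 + 3 = 11

11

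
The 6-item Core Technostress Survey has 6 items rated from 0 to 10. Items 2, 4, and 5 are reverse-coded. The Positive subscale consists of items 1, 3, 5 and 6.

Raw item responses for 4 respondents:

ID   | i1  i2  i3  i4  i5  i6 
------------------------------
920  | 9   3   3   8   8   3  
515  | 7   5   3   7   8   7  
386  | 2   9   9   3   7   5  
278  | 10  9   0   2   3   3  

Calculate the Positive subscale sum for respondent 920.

Respondent 920 raw: 9, 3, 3, 8, 8, 3.
Positive items: 1, 3, 5, 6.
Reverse-coded (on a 0–10 scale, reversed = 10 − raw):
  item 1: 9
  item 3: 3
  item 5: 10 − 8 = 2
  item 6: 3
Sum = 9 + 3 + 2 + 3 = 17

17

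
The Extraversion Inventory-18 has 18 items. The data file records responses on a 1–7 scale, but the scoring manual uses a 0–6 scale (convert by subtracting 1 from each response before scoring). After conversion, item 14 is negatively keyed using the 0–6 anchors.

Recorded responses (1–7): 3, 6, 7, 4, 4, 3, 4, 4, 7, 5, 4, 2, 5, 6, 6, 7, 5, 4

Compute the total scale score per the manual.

64

Convert to 0–6: 2, 5, 6, 3, 3, 2, 3, 3, 6, 4, 3, 1, 4, 5, 5, 6, 4, 3
Reverse-coded (reverse-coded value = 6 − response):
  item 14: 6 − 5 = 1
Scored: 2, 5, 6, 3, 3, 2, 3, 3, 6, 4, 3, 1, 4, 1, 5, 6, 4, 3
Total = 64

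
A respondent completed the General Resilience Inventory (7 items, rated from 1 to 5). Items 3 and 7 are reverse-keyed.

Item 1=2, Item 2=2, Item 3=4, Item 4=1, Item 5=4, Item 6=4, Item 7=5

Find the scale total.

Reverse-keyed items use 6 − raw:
  item 3: 6 − 4 = 2
  item 7: 6 − 5 = 1
Scored responses: 2, 2, 2, 1, 4, 4, 1
Total = 2 + 2 + 2 + 1 + 4 + 4 + 1 = 16

16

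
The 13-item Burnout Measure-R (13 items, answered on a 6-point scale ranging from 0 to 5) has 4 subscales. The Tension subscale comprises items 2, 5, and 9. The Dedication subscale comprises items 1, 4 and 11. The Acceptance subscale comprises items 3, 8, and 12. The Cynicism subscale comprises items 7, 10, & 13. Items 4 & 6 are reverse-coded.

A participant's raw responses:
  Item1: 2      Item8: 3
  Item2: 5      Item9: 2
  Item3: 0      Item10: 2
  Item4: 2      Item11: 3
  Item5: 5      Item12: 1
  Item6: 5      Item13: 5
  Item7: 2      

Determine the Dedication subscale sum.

8

Dedication items: 1, 4, 11.
Of these, item 4 is reverse-coded; reversed = (0+5) − raw = 5 − raw.
  item 1: 2
  item 4: 5 − 2 = 3
  item 11: 3
Sum = 2 + 3 + 3 = 8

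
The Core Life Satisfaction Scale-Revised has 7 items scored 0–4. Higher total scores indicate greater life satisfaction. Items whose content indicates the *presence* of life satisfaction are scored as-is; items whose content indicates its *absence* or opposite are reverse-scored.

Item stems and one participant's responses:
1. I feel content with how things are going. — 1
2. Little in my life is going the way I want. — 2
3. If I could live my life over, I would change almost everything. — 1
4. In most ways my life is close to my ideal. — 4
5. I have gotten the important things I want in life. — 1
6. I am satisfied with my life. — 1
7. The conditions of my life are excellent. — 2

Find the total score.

Items 2, 3 describe the absence/opposite of life satisfaction → reverse-score.
on a 0–4 scale, reversed = 4 − raw.
  item 1: 1
  item 2: 4 − 2 = 2
  item 3: 4 − 1 = 3
  item 4: 4
  item 5: 1
  item 6: 1
  item 7: 2
Total = 1 + 2 + 3 + 4 + 1 + 1 + 2 = 14

14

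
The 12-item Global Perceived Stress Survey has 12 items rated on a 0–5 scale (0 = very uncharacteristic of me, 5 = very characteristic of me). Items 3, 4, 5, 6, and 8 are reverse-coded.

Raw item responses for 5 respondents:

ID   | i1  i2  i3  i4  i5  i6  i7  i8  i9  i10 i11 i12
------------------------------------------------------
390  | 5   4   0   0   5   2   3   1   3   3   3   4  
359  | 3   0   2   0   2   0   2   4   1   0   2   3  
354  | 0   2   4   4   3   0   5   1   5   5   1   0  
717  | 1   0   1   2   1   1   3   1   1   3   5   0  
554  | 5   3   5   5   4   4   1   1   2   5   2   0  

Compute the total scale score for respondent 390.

Respondent 390 raw: 5, 4, 0, 0, 5, 2, 3, 1, 3, 3, 3, 4.
Reverse-coded (reversed = (0+5) − raw = 5 − raw):
  item 1: 5
  item 2: 4
  item 3: 5 − 0 = 5
  item 4: 5 − 0 = 5
  item 5: 5 − 5 = 0
  item 6: 5 − 2 = 3
  item 7: 3
  item 8: 5 − 1 = 4
  item 9: 3
  item 10: 3
  item 11: 3
  item 12: 4
Sum = 5 + 4 + 5 + 5 + 0 + 3 + 3 + 4 + 3 + 3 + 3 + 4 = 42

42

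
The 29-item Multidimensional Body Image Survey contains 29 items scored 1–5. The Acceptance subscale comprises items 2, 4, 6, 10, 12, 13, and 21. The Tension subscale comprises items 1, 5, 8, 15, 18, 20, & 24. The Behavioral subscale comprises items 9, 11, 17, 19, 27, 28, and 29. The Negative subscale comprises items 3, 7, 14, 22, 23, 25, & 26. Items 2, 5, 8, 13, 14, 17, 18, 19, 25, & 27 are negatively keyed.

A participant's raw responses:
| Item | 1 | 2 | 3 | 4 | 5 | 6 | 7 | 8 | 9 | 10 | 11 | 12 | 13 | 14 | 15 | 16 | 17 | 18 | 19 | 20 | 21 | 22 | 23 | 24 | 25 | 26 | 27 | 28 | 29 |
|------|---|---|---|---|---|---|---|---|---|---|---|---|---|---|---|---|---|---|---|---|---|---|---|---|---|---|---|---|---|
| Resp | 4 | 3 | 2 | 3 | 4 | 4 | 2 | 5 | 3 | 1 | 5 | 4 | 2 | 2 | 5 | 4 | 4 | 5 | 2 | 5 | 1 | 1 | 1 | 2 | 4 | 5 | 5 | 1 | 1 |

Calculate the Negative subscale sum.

Negative items: 3, 7, 14, 22, 23, 25, 26.
Of these, items 14 & 25 are negatively keyed; reversed = (1+5) − raw = 6 − raw.
  item 3: 2
  item 7: 2
  item 14: 6 − 2 = 4
  item 22: 1
  item 23: 1
  item 25: 6 − 4 = 2
  item 26: 5
Sum = 2 + 2 + 4 + 1 + 1 + 2 + 5 = 17

17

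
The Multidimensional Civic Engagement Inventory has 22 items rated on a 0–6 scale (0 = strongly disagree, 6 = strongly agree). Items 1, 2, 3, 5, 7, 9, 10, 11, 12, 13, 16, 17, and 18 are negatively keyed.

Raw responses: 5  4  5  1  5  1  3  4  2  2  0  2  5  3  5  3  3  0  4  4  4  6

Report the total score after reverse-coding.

Apply reverse scoring (reversed = (0+6) − raw = 6 − raw):
  item 1: 6 − 5 = 1
  item 2: 6 − 4 = 2
  item 3: 6 − 5 = 1
  item 5: 6 − 5 = 1
  item 7: 6 − 3 = 3
  item 9: 6 − 2 = 4
  item 10: 6 − 2 = 4
  item 11: 6 − 0 = 6
  item 12: 6 − 2 = 4
  item 13: 6 − 5 = 1
  item 16: 6 − 3 = 3
  item 17: 6 − 3 = 3
  item 18: 6 − 0 = 6
After reverse-coding: 1, 2, 1, 1, 1, 1, 3, 4, 4, 4, 6, 4, 1, 3, 5, 3, 3, 6, 4, 4, 4, 6
Total = 1 + 2 + 1 + 1 + 1 + 1 + 3 + 4 + 4 + 4 + 6 + 4 + 1 + 3 + 5 + 3 + 3 + 6 + 4 + 4 + 4 + 6 = 71

71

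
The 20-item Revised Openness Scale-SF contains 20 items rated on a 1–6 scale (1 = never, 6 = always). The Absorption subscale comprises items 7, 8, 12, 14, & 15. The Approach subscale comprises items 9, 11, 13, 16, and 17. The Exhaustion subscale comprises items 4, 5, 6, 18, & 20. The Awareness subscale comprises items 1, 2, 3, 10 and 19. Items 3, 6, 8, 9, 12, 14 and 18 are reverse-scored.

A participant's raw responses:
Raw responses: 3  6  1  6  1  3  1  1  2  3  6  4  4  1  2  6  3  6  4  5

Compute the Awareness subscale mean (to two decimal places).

4.40

Awareness items: 1, 2, 3, 10, 19.
Of these, item 3 is reverse-scored; reversed = (1+6) − raw = 7 − raw.
  item 1: 3
  item 2: 6
  item 3: 7 − 1 = 6
  item 10: 3
  item 19: 4
Sum = 3 + 6 + 6 + 3 + 4 = 22
Mean = 22 / 5 = 4.40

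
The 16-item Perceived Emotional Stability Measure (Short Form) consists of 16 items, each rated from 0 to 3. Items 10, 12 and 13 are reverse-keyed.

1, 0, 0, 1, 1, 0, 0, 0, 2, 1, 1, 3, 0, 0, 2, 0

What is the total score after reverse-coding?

Reverse-keyed items use 3 − raw:
  item 10: 3 − 1 = 2
  item 12: 3 − 3 = 0
  item 13: 3 − 0 = 3
After reverse-coding: 1, 0, 0, 1, 1, 0, 0, 0, 2, 2, 1, 0, 3, 0, 2, 0
Total = 1 + 0 + 0 + 1 + 1 + 0 + 0 + 0 + 2 + 2 + 1 + 0 + 3 + 0 + 2 + 0 = 13

13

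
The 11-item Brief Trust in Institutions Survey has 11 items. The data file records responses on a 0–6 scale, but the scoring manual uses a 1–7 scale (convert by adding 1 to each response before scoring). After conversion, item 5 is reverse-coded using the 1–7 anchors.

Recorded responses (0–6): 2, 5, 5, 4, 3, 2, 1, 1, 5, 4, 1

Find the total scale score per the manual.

44

Convert to 1–7: 3, 6, 6, 5, 4, 3, 2, 2, 6, 5, 2
Reverse-coded (reverse-coded value = 8 − response):
  item 5: 8 − 4 = 4
Scored: 3, 6, 6, 5, 4, 3, 2, 2, 6, 5, 2
Total = 44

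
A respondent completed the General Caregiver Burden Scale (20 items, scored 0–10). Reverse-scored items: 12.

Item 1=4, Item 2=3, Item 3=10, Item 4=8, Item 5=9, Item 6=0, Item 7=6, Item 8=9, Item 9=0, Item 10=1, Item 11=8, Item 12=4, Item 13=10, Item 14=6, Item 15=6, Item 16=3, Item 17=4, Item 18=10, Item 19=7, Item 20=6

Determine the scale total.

Raw sum = 114. Reverse-scored items: 12; their raw sum = 4.
Each reversal replaces raw with 10 − raw, changing the total by 10 − 2·raw per item.
Total = 114 + 1·10 − 2·4 = 114 + 10 − 8 = 116

116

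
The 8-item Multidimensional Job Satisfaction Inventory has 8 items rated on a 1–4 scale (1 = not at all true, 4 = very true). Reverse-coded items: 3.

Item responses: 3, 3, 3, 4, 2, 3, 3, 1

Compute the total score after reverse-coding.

21

Reverse-coded items (on a 1–4 scale, reversed = 5 − raw):
  item 3: 5 − 3 = 2
Scored responses: 3, 3, 2, 4, 2, 3, 3, 1
Total = 3 + 3 + 2 + 4 + 2 + 3 + 3 + 1 = 21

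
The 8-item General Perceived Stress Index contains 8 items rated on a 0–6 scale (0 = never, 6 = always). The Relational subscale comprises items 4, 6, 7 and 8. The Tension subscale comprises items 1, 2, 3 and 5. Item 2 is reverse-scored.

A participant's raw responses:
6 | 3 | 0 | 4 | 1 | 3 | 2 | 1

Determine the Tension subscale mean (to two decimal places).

Tension items: 1, 2, 3, 5.
Of these, item 2 is reverse-scored; reversed = (0+6) − raw = 6 − raw.
  item 1: 6
  item 2: 6 − 3 = 3
  item 3: 0
  item 5: 1
Sum = 6 + 3 + 0 + 1 = 10
Mean = 10 / 4 = 2.50

2.50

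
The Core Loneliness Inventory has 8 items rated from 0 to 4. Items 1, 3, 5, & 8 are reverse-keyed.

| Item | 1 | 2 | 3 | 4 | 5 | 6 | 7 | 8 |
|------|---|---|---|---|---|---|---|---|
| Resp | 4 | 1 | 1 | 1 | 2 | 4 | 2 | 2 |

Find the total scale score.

Reverse-keyed items use 4 − raw:
  item 1: 4 − 4 = 0
  item 3: 4 − 1 = 3
  item 5: 4 − 2 = 2
  item 8: 4 − 2 = 2
Scored items: 0, 1, 3, 1, 2, 4, 2, 2
Total = 0 + 1 + 3 + 1 + 2 + 4 + 2 + 2 = 15

15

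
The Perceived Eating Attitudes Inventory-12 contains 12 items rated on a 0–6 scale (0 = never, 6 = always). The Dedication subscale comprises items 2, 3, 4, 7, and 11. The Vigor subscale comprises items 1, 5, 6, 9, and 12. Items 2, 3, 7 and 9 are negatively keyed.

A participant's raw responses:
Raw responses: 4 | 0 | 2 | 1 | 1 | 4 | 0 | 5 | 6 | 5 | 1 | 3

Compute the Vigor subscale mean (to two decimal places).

2.40

Vigor items: 1, 5, 6, 9, 12.
Of these, item 9 is negatively keyed; on a 0–6 scale, reversed = 6 − raw.
  item 1: 4
  item 5: 1
  item 6: 4
  item 9: 6 − 6 = 0
  item 12: 3
Sum = 4 + 1 + 4 + 0 + 3 = 12
Mean = 12 / 5 = 2.40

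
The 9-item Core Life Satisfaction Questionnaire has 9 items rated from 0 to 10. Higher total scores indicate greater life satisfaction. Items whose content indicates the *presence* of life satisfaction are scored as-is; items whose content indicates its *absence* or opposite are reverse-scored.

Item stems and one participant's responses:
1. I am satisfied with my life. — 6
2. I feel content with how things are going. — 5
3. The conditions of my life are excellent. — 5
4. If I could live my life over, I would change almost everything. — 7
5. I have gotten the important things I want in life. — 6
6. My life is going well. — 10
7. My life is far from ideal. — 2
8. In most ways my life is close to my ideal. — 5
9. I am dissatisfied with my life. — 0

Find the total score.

58

Items 4, 7, 9 describe the absence/opposite of life satisfaction → reverse-score.
reversed = (0+10) − raw = 10 − raw.
  item 1: 6
  item 2: 5
  item 3: 5
  item 4: 10 − 7 = 3
  item 5: 6
  item 6: 10
  item 7: 10 − 2 = 8
  item 8: 5
  item 9: 10 − 0 = 10
Total = 6 + 5 + 5 + 3 + 6 + 10 + 8 + 5 + 10 = 58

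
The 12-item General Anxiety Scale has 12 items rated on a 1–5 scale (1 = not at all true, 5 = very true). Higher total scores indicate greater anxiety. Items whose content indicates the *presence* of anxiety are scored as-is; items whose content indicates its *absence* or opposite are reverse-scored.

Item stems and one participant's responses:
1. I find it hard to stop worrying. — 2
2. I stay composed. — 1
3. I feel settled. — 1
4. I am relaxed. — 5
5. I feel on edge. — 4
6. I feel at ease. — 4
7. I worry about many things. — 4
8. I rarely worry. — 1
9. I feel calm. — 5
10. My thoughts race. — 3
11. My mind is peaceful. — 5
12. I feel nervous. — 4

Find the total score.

37

Items 2, 3, 4, 6, 8, 9, 11 describe the absence/opposite of anxiety → reverse-score.
on a 1–5 scale, reversed = 6 − raw.
  item 1: 2
  item 2: 6 − 1 = 5
  item 3: 6 − 1 = 5
  item 4: 6 − 5 = 1
  item 5: 4
  item 6: 6 − 4 = 2
  item 7: 4
  item 8: 6 − 1 = 5
  item 9: 6 − 5 = 1
  item 10: 3
  item 11: 6 − 5 = 1
  item 12: 4
Total = 2 + 5 + 5 + 1 + 4 + 2 + 4 + 5 + 1 + 3 + 1 + 4 = 37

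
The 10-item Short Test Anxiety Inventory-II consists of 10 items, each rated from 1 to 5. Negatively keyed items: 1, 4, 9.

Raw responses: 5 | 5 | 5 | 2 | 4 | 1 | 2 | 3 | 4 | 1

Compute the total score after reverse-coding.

28

Apply reverse scoring (reverse-coded value = 6 − response):
  item 1: 6 − 5 = 1
  item 4: 6 − 2 = 4
  item 9: 6 − 4 = 2
After reverse-coding: 1, 5, 5, 4, 4, 1, 2, 3, 2, 1
Total = 1 + 5 + 5 + 4 + 4 + 1 + 2 + 3 + 2 + 1 = 28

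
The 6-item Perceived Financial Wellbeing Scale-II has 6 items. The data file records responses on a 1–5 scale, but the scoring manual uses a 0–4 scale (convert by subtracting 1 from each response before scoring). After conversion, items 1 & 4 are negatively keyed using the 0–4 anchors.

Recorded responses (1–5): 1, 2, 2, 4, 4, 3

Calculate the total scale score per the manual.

12

Convert to 0–4: 0, 1, 1, 3, 3, 2
Reverse-coded (reversed = (0+4) − raw = 4 − raw):
  item 1: 4 − 0 = 4
  item 4: 4 − 3 = 1
Scored: 4, 1, 1, 1, 3, 2
Total = 12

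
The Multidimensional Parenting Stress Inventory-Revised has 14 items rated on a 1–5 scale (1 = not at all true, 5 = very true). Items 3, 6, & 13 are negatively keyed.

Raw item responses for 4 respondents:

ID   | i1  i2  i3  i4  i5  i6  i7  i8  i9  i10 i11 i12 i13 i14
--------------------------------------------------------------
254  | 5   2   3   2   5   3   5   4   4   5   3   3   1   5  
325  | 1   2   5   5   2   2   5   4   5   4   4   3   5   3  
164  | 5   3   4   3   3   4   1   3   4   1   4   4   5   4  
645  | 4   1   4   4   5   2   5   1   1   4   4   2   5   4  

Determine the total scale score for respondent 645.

42

Respondent 645 raw: 4, 1, 4, 4, 5, 2, 5, 1, 1, 4, 4, 2, 5, 4.
Reverse-coded (reversed = (1+5) − raw = 6 − raw):
  item 1: 4
  item 2: 1
  item 3: 6 − 4 = 2
  item 4: 4
  item 5: 5
  item 6: 6 − 2 = 4
  item 7: 5
  item 8: 1
  item 9: 1
  item 10: 4
  item 11: 4
  item 12: 2
  item 13: 6 − 5 = 1
  item 14: 4
Sum = 4 + 1 + 2 + 4 + 5 + 4 + 5 + 1 + 1 + 4 + 4 + 2 + 1 + 4 = 42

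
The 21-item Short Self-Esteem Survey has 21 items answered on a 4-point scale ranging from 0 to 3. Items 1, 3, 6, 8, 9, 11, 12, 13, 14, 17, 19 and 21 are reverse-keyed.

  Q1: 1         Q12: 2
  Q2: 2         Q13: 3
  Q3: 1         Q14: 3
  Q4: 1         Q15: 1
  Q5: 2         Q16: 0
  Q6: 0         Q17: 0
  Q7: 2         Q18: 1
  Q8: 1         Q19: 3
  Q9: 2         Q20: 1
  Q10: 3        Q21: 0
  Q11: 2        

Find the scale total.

31

Apply reverse scoring (on a 0–3 scale, reversed = 3 − raw):
  item 1: 3 − 1 = 2
  item 3: 3 − 1 = 2
  item 6: 3 − 0 = 3
  item 8: 3 − 1 = 2
  item 9: 3 − 2 = 1
  item 11: 3 − 2 = 1
  item 12: 3 − 2 = 1
  item 13: 3 − 3 = 0
  item 14: 3 − 3 = 0
  item 17: 3 − 0 = 3
  item 19: 3 − 3 = 0
  item 21: 3 − 0 = 3
Scored items: 2, 2, 2, 1, 2, 3, 2, 2, 1, 3, 1, 1, 0, 0, 1, 0, 3, 1, 0, 1, 3
Total = 2 + 2 + 2 + 1 + 2 + 3 + 2 + 2 + 1 + 3 + 1 + 1 + 0 + 0 + 1 + 0 + 3 + 1 + 0 + 1 + 3 = 31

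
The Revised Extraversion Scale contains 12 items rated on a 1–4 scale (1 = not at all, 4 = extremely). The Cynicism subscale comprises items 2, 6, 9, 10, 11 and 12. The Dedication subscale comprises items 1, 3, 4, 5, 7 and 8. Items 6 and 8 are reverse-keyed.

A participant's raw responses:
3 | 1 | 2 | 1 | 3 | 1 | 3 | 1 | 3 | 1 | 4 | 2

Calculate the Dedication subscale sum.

16

Dedication items: 1, 3, 4, 5, 7, 8.
Of these, item 8 is reverse-keyed; reversed = (1+4) − raw = 5 − raw.
  item 1: 3
  item 3: 2
  item 4: 1
  item 5: 3
  item 7: 3
  item 8: 5 − 1 = 4
Sum = 3 + 2 + 1 + 3 + 3 + 4 = 16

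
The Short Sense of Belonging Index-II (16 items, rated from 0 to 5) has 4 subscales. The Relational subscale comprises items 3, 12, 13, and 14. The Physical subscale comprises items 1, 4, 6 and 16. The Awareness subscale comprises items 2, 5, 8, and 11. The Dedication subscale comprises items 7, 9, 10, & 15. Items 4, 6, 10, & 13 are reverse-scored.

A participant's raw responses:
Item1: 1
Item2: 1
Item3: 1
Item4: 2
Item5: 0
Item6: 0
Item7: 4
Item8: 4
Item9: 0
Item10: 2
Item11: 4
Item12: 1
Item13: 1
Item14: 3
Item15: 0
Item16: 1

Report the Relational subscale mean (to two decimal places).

Relational items: 3, 12, 13, 14.
Of these, item 13 is reverse-scored; reversed = (0+5) − raw = 5 − raw.
  item 3: 1
  item 12: 1
  item 13: 5 − 1 = 4
  item 14: 3
Sum = 1 + 1 + 4 + 3 = 9
Mean = 9 / 4 = 2.25

2.25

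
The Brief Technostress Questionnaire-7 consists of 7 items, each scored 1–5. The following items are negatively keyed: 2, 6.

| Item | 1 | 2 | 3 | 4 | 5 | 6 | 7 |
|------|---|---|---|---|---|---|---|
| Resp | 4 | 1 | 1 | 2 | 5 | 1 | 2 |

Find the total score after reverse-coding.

24

Negatively keyed items use 6 − raw:
  item 2: 6 − 1 = 5
  item 6: 6 − 1 = 5
After reverse-coding: 4, 5, 1, 2, 5, 5, 2
Total = 4 + 5 + 1 + 2 + 5 + 5 + 2 = 24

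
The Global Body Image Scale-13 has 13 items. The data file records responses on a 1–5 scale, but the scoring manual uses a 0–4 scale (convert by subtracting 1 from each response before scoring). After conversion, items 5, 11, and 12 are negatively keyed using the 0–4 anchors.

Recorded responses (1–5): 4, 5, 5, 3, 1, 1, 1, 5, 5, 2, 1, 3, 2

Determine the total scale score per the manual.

33

Convert to 0–4: 3, 4, 4, 2, 0, 0, 0, 4, 4, 1, 0, 2, 1
Reverse-coded (reverse-coded value = 4 − response):
  item 5: 4 − 0 = 4
  item 11: 4 − 0 = 4
  item 12: 4 − 2 = 2
Scored: 3, 4, 4, 2, 4, 0, 0, 4, 4, 1, 4, 2, 1
Total = 33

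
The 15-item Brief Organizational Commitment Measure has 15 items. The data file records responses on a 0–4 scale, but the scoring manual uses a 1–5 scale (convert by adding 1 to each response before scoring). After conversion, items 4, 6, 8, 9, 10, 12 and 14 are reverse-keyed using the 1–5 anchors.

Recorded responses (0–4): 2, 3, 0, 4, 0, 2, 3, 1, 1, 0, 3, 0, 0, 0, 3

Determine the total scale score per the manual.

Convert to 1–5: 3, 4, 1, 5, 1, 3, 4, 2, 2, 1, 4, 1, 1, 1, 4
Reverse-coded (on a 1–5 scale, reversed = 6 − raw):
  item 4: 6 − 5 = 1
  item 6: 6 − 3 = 3
  item 8: 6 − 2 = 4
  item 9: 6 − 2 = 4
  item 10: 6 − 1 = 5
  item 12: 6 − 1 = 5
  item 14: 6 − 1 = 5
Scored: 3, 4, 1, 1, 1, 3, 4, 4, 4, 5, 4, 5, 1, 5, 4
Total = 49

49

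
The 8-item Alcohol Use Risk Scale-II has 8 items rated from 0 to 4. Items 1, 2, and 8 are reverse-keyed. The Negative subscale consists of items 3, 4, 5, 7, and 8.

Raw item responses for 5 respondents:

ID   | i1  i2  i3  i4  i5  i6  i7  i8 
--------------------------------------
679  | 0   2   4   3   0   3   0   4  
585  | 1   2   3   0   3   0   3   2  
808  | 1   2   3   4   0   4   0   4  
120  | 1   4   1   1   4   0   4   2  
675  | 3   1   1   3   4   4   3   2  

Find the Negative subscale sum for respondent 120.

12

Respondent 120 raw: 1, 4, 1, 1, 4, 0, 4, 2.
Negative items: 3, 4, 5, 7, 8.
Reverse-coded (reverse-coded value = 4 − response):
  item 3: 1
  item 4: 1
  item 5: 4
  item 7: 4
  item 8: 4 − 2 = 2
Sum = 1 + 1 + 4 + 4 + 2 = 12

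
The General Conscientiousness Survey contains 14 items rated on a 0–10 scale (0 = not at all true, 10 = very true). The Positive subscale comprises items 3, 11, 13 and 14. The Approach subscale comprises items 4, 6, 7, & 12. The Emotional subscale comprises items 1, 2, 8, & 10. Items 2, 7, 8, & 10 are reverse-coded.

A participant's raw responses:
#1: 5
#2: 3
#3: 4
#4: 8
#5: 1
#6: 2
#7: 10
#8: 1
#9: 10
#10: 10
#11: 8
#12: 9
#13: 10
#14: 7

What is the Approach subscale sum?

Approach items: 4, 6, 7, 12.
Of these, item 7 is reverse-coded; reversed = (0+10) − raw = 10 − raw.
  item 4: 8
  item 6: 2
  item 7: 10 − 10 = 0
  item 12: 9
Sum = 8 + 2 + 0 + 9 = 19

19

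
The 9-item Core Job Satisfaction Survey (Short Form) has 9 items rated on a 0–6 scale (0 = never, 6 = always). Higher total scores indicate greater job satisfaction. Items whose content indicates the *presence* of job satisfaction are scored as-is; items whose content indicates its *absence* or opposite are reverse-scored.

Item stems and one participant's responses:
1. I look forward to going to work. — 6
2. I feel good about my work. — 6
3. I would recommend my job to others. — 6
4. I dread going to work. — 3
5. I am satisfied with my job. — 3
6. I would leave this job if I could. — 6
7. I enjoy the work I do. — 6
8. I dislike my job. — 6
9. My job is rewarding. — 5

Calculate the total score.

Items 4, 6, 8 describe the absence/opposite of job satisfaction → reverse-score.
on a 0–6 scale, reversed = 6 − raw.
  item 1: 6
  item 2: 6
  item 3: 6
  item 4: 6 − 3 = 3
  item 5: 3
  item 6: 6 − 6 = 0
  item 7: 6
  item 8: 6 − 6 = 0
  item 9: 5
Total = 6 + 6 + 6 + 3 + 3 + 0 + 6 + 0 + 5 = 35

35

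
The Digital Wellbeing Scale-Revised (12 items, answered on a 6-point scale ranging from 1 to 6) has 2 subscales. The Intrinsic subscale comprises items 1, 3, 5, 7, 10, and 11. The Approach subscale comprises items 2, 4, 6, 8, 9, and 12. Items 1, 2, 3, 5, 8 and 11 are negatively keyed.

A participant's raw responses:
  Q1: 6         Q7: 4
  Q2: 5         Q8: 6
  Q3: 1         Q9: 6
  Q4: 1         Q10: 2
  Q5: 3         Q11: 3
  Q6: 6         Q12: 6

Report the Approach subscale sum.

Approach items: 2, 4, 6, 8, 9, 12.
Of these, items 2 and 8 are negatively keyed; reversed = (1+6) − raw = 7 − raw.
  item 2: 7 − 5 = 2
  item 4: 1
  item 6: 6
  item 8: 7 − 6 = 1
  item 9: 6
  item 12: 6
Sum = 2 + 1 + 6 + 1 + 6 + 6 = 22

22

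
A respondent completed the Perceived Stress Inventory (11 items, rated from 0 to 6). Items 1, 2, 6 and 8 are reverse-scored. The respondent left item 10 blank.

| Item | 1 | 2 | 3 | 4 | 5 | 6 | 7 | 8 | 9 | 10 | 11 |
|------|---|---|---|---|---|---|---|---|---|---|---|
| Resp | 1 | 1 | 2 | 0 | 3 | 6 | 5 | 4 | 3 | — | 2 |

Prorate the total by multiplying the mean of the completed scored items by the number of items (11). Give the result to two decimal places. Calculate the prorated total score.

29.70

Reverse-coded (reversed = (0+6) − raw = 6 − raw):
  item 1: 6 − 1 = 5
  item 2: 6 − 1 = 5
  item 6: 6 − 6 = 0
  item 8: 6 − 4 = 2
Completed scored items (10 of 11): 5, 5, 2, 0, 3, 0, 5, 2, 3, 2; sum = 27.
Person mean = 27 / 10 ≈ 2.7000
Prorated total = (27 / 10) × 11 = 29.70 (to 2 dp)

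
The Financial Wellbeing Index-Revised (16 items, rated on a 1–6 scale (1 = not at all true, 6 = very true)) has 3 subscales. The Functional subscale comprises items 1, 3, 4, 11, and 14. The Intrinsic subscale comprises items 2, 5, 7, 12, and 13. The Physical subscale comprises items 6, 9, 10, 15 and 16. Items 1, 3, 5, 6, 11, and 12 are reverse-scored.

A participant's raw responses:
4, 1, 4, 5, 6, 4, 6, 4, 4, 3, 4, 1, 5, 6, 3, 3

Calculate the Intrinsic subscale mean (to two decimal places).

3.80

Intrinsic items: 2, 5, 7, 12, 13.
Of these, items 5 & 12 are reverse-scored; reversed = (1+6) − raw = 7 − raw.
  item 2: 1
  item 5: 7 − 6 = 1
  item 7: 6
  item 12: 7 − 1 = 6
  item 13: 5
Sum = 1 + 1 + 6 + 6 + 5 = 19
Mean = 19 / 5 = 3.80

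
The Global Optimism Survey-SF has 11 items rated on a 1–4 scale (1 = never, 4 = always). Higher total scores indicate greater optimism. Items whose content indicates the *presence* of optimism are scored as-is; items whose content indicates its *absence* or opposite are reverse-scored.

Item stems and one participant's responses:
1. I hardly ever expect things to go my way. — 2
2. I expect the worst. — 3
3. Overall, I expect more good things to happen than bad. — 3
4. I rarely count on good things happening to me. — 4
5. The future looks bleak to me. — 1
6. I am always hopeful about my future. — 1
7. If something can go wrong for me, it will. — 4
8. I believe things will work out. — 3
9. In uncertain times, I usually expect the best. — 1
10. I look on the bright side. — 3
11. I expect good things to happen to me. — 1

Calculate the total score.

23

Items 1, 2, 4, 5, 7 describe the absence/opposite of optimism → reverse-score.
on a 1–4 scale, reversed = 5 − raw.
  item 1: 5 − 2 = 3
  item 2: 5 − 3 = 2
  item 3: 3
  item 4: 5 − 4 = 1
  item 5: 5 − 1 = 4
  item 6: 1
  item 7: 5 − 4 = 1
  item 8: 3
  item 9: 1
  item 10: 3
  item 11: 1
Total = 3 + 2 + 3 + 1 + 4 + 1 + 1 + 3 + 1 + 3 + 1 = 23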